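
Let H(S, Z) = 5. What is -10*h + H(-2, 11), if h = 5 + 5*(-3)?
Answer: 105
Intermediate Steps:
h = -10 (h = 5 - 15 = -10)
-10*h + H(-2, 11) = -10*(-10) + 5 = 100 + 5 = 105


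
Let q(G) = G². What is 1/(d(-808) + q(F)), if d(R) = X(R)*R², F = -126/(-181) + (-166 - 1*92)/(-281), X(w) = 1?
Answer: 2586841321/1688862313260160 ≈ 1.5317e-6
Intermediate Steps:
F = 82104/50861 (F = -126*(-1/181) + (-166 - 92)*(-1/281) = 126/181 - 258*(-1/281) = 126/181 + 258/281 = 82104/50861 ≈ 1.6143)
d(R) = R² (d(R) = 1*R² = R²)
1/(d(-808) + q(F)) = 1/((-808)² + (82104/50861)²) = 1/(652864 + 6741066816/2586841321) = 1/(1688862313260160/2586841321) = 2586841321/1688862313260160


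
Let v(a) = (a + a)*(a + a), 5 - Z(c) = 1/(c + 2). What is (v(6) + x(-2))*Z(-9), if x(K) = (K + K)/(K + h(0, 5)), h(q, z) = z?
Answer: 5136/7 ≈ 733.71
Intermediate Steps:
Z(c) = 5 - 1/(2 + c) (Z(c) = 5 - 1/(c + 2) = 5 - 1/(2 + c))
x(K) = 2*K/(5 + K) (x(K) = (K + K)/(K + 5) = (2*K)/(5 + K) = 2*K/(5 + K))
v(a) = 4*a² (v(a) = (2*a)*(2*a) = 4*a²)
(v(6) + x(-2))*Z(-9) = (4*6² + 2*(-2)/(5 - 2))*((9 + 5*(-9))/(2 - 9)) = (4*36 + 2*(-2)/3)*((9 - 45)/(-7)) = (144 + 2*(-2)*(⅓))*(-⅐*(-36)) = (144 - 4/3)*(36/7) = (428/3)*(36/7) = 5136/7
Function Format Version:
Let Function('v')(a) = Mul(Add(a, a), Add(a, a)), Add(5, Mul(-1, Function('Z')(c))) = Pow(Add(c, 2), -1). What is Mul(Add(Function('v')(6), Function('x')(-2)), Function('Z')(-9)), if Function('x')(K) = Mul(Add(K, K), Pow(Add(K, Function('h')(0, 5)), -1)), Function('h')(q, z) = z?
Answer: Rational(5136, 7) ≈ 733.71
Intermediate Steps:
Function('Z')(c) = Add(5, Mul(-1, Pow(Add(2, c), -1))) (Function('Z')(c) = Add(5, Mul(-1, Pow(Add(c, 2), -1))) = Add(5, Mul(-1, Pow(Add(2, c), -1))))
Function('x')(K) = Mul(2, K, Pow(Add(5, K), -1)) (Function('x')(K) = Mul(Add(K, K), Pow(Add(K, 5), -1)) = Mul(Mul(2, K), Pow(Add(5, K), -1)) = Mul(2, K, Pow(Add(5, K), -1)))
Function('v')(a) = Mul(4, Pow(a, 2)) (Function('v')(a) = Mul(Mul(2, a), Mul(2, a)) = Mul(4, Pow(a, 2)))
Mul(Add(Function('v')(6), Function('x')(-2)), Function('Z')(-9)) = Mul(Add(Mul(4, Pow(6, 2)), Mul(2, -2, Pow(Add(5, -2), -1))), Mul(Pow(Add(2, -9), -1), Add(9, Mul(5, -9)))) = Mul(Add(Mul(4, 36), Mul(2, -2, Pow(3, -1))), Mul(Pow(-7, -1), Add(9, -45))) = Mul(Add(144, Mul(2, -2, Rational(1, 3))), Mul(Rational(-1, 7), -36)) = Mul(Add(144, Rational(-4, 3)), Rational(36, 7)) = Mul(Rational(428, 3), Rational(36, 7)) = Rational(5136, 7)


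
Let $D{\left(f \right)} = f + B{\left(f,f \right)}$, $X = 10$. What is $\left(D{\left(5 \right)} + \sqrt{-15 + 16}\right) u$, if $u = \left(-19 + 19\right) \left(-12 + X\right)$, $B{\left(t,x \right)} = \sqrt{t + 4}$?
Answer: $0$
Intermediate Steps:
$B{\left(t,x \right)} = \sqrt{4 + t}$
$u = 0$ ($u = \left(-19 + 19\right) \left(-12 + 10\right) = 0 \left(-2\right) = 0$)
$D{\left(f \right)} = f + \sqrt{4 + f}$
$\left(D{\left(5 \right)} + \sqrt{-15 + 16}\right) u = \left(\left(5 + \sqrt{4 + 5}\right) + \sqrt{-15 + 16}\right) 0 = \left(\left(5 + \sqrt{9}\right) + \sqrt{1}\right) 0 = \left(\left(5 + 3\right) + 1\right) 0 = \left(8 + 1\right) 0 = 9 \cdot 0 = 0$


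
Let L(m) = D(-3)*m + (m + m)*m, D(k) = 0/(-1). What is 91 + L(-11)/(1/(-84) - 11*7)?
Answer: 568351/6469 ≈ 87.858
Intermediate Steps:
D(k) = 0 (D(k) = 0*(-1) = 0)
L(m) = 2*m² (L(m) = 0*m + (m + m)*m = 0 + (2*m)*m = 0 + 2*m² = 2*m²)
91 + L(-11)/(1/(-84) - 11*7) = 91 + (2*(-11)²)/(1/(-84) - 11*7) = 91 + (2*121)/(-1/84 - 77) = 91 + 242/(-6469/84) = 91 + 242*(-84/6469) = 91 - 20328/6469 = 568351/6469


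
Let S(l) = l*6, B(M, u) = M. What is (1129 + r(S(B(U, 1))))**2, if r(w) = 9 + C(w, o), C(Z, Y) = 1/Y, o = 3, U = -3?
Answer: 11662225/9 ≈ 1.2958e+6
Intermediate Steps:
S(l) = 6*l
r(w) = 28/3 (r(w) = 9 + 1/3 = 28/3)
(1129 + r(S(B(U, 1))))**2 = (1129 + 28/3)**2 = (3415/3)**2 = 11662225/9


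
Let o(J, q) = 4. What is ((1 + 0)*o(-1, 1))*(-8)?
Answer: -32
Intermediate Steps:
((1 + 0)*o(-1, 1))*(-8) = ((1 + 0)*4)*(-8) = (1*4)*(-8) = 4*(-8) = -32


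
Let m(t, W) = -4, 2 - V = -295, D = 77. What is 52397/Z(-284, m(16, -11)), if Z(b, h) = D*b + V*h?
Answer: -52397/23056 ≈ -2.2726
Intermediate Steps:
V = 297 (V = 2 - 1*(-295) = 2 + 295 = 297)
Z(b, h) = 77*b + 297*h
52397/Z(-284, m(16, -11)) = 52397/(77*(-284) + 297*(-4)) = 52397/(-21868 - 1188) = 52397/(-23056) = 52397*(-1/23056) = -52397/23056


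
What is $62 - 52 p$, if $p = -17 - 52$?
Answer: $3650$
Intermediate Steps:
$p = -69$ ($p = -17 - 52 = -69$)
$62 - 52 p = 62 - -3588 = 62 + 3588 = 3650$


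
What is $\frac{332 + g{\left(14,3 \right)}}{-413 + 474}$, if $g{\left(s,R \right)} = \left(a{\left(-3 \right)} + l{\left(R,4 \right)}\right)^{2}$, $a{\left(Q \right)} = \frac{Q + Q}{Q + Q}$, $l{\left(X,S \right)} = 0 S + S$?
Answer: $\frac{357}{61} \approx 5.8525$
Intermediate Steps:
$l{\left(X,S \right)} = S$ ($l{\left(X,S \right)} = 0 + S = S$)
$a{\left(Q \right)} = 1$ ($a{\left(Q \right)} = \frac{2 Q}{2 Q} = 2 Q \frac{1}{2 Q} = 1$)
$g{\left(s,R \right)} = 25$ ($g{\left(s,R \right)} = \left(1 + 4\right)^{2} = 5^{2} = 25$)
$\frac{332 + g{\left(14,3 \right)}}{-413 + 474} = \frac{332 + 25}{-413 + 474} = \frac{357}{61}$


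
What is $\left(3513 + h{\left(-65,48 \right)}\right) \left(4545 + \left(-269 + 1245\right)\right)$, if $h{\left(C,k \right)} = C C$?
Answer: $42721498$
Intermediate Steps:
$h{\left(C,k \right)} = C^{2}$
$\left(3513 + h{\left(-65,48 \right)}\right) \left(4545 + \left(-269 + 1245\right)\right) = \left(3513 + \left(-65\right)^{2}\right) \left(4545 + \left(-269 + 1245\right)\right) = \left(3513 + 4225\right) \left(4545 + 976\right) = 7738 \cdot 5521 = 42721498$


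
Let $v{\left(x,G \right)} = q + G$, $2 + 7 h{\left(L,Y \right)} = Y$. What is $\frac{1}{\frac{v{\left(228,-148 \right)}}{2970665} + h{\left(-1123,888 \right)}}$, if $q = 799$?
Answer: $\frac{20794655}{2632013747} \approx 0.0079007$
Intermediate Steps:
$h{\left(L,Y \right)} = - \frac{2}{7} + \frac{Y}{7}$
$v{\left(x,G \right)} = 799 + G$
$\frac{1}{\frac{v{\left(228,-148 \right)}}{2970665} + h{\left(-1123,888 \right)}} = \frac{1}{\frac{799 - 148}{2970665} + \left(- \frac{2}{7} + \frac{1}{7} \cdot 888\right)} = \frac{1}{651 \cdot \frac{1}{2970665} + \left(- \frac{2}{7} + \frac{888}{7}\right)} = \frac{1}{\frac{651}{2970665} + \frac{886}{7}} = \frac{1}{\frac{2632013747}{20794655}} = \frac{20794655}{2632013747}$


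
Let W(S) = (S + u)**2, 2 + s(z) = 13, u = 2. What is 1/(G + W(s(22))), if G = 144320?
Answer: 1/144489 ≈ 6.9209e-6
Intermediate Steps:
s(z) = 11 (s(z) = -2 + 13 = 11)
W(S) = (2 + S)**2 (W(S) = (S + 2)**2 = (2 + S)**2)
1/(G + W(s(22))) = 1/(144320 + (2 + 11)**2) = 1/(144320 + 13**2) = 1/(144320 + 169) = 1/144489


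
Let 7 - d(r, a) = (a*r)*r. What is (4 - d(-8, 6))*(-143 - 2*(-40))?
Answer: -24003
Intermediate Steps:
d(r, a) = 7 - a*r**2 (d(r, a) = 7 - a*r*r = 7 - a*r**2)
(4 - d(-8, 6))*(-143 - 2*(-40)) = (4 - (7 - 1*6*(-8)**2))*(-143 - 2*(-40)) = (4 - (7 - 1*6*64))*(-143 + 80) = (4 - (7 - 384))*(-63) = (4 - 1*(-377))*(-63) = (4 + 377)*(-63) = 381*(-63) = -24003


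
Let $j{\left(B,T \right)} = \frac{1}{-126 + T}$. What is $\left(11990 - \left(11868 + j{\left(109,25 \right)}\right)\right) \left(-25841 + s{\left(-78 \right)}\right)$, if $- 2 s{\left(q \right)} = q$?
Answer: $- \frac{317958046}{101} \approx -3.1481 \cdot 10^{6}$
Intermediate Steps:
$s{\left(q \right)} = - \frac{q}{2}$
$\left(11990 - \left(11868 + j{\left(109,25 \right)}\right)\right) \left(-25841 + s{\left(-78 \right)}\right) = \left(11990 - \left(11868 + \frac{1}{-126 + 25}\right)\right) \left(-25841 - -39\right) = \left(11990 - \frac{1198667}{101}\right) \left(-25841 + 39\right) = \left(11990 - \frac{1198667}{101}\right) \left(-25802\right) = \frac{12323}{101} \left(-25802\right) = - \frac{317958046}{101}$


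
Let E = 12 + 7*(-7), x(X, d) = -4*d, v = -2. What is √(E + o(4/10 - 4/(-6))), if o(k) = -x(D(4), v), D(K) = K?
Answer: 3*I*√5 ≈ 6.7082*I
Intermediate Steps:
o(k) = -8 (o(k) = -(-4)*(-2) = -1*8 = -8)
E = -37 (E = 12 - 49 = -37)
√(E + o(4/10 - 4/(-6))) = √(-37 - 8) = √(-45) = 3*I*√5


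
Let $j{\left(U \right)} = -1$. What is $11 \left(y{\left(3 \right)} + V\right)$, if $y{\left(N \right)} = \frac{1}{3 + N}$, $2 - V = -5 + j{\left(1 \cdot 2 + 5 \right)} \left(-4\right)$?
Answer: $\frac{209}{6} \approx 34.833$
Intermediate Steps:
$V = 3$ ($V = 2 - \left(-5 - -4\right) = 2 - \left(-5 + 4\right) = 2 - -1 = 2 + 1 = 3$)
$11 \left(y{\left(3 \right)} + V\right) = 11 \left(\frac{1}{3 + 3} + 3\right) = 11 \left(\frac{1}{6} + 3\right) = 11 \cdot \frac{19}{6} = \frac{209}{6}$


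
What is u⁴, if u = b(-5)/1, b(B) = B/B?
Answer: 1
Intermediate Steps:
b(B) = 1
u = 1 (u = 1/1 = 1*1 = 1)
u⁴ = 1⁴ = 1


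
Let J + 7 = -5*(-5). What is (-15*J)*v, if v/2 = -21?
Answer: 11340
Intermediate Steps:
v = -42 (v = 2*(-21) = -42)
J = 18 (J = -7 - 5*(-5) = -7 + 25 = 18)
(-15*J)*v = -15*18*(-42) = -270*(-42) = 11340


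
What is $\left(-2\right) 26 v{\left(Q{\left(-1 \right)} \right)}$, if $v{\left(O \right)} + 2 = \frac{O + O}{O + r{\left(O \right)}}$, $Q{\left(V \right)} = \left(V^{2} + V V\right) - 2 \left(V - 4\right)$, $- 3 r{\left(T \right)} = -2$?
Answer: $\frac{104}{19} \approx 5.4737$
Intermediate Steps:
$r{\left(T \right)} = \frac{2}{3}$ ($r{\left(T \right)} = \left(- \frac{1}{3}\right) \left(-2\right) = \frac{2}{3}$)
$Q{\left(V \right)} = 8 - 2 V + 2 V^{2}$ ($Q{\left(V \right)} = \left(V^{2} + V^{2}\right) - 2 \left(-4 + V\right) = 2 V^{2} - \left(-8 + 2 V\right) = 8 - 2 V + 2 V^{2}$)
$v{\left(O \right)} = -2 + \frac{2 O}{\frac{2}{3} + O}$ ($v{\left(O \right)} = -2 + \frac{O + O}{O + \frac{2}{3}} = -2 + \frac{2 O}{\frac{2}{3} + O}$)
$\left(-2\right) 26 v{\left(Q{\left(-1 \right)} \right)} = \left(-2\right) 26 \left(- \frac{4}{2 + 3 \left(8 - -2 + 2 \left(-1\right)^{2}\right)}\right) = - 52 \left(- \frac{4}{2 + 3 \left(8 + 2 + 2 \cdot 1\right)}\right) = - 52 \left(- \frac{4}{2 + 3 \left(8 + 2 + 2\right)}\right) = - 52 \left(- \frac{4}{2 + 3 \cdot 12}\right) = - 52 \left(- \frac{4}{2 + 36}\right) = - 52 \left(- \frac{4}{38}\right) = - 52 \left(\left(-4\right) \frac{1}{38}\right) = \left(-52\right) \left(- \frac{2}{19}\right) = \frac{104}{19}$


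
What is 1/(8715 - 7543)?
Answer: 1/1172 ≈ 0.00085324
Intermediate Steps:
1/(8715 - 7543) = 1/1172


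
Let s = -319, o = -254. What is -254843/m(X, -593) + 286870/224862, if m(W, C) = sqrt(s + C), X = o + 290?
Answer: 143435/112431 + 254843*I*sqrt(57)/228 ≈ 1.2758 + 8438.7*I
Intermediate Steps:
X = 36 (X = -254 + 290 = 36)
m(W, C) = sqrt(-319 + C)
-254843/m(X, -593) + 286870/224862 = -254843/sqrt(-319 - 593) + 286870/224862 = -254843*(-I*sqrt(57)/228) + 286870*(1/224862) = -254843*(-I*sqrt(57)/228) + 143435/112431 = -(-254843)*I*sqrt(57)/228 + 143435/112431 = 254843*I*sqrt(57)/228 + 143435/112431 = 143435/112431 + 254843*I*sqrt(57)/228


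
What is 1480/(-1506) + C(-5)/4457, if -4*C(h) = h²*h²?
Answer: -13663345/13424484 ≈ -1.0178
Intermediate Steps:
C(h) = -h⁴/4 (C(h) = -h²*h²/4 = -h⁴/4)
1480/(-1506) + C(-5)/4457 = 1480/(-1506) - ¼*(-5)⁴/4457 = 1480*(-1/1506) - ¼*625*(1/4457) = -740/753 - 625/4*1/4457 = -740/753 - 625/17828 = -13663345/13424484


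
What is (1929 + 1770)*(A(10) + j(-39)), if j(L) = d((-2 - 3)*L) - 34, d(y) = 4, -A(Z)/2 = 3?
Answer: -133164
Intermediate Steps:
A(Z) = -6 (A(Z) = -2*3 = -6)
j(L) = -30 (j(L) = 4 - 34 = -30)
(1929 + 1770)*(A(10) + j(-39)) = (1929 + 1770)*(-6 - 30) = 3699*(-36) = -133164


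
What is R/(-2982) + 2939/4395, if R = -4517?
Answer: 9538771/4368630 ≈ 2.1835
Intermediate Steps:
R/(-2982) + 2939/4395 = -4517/(-2982) + 2939/4395 = -4517*(-1/2982) + 2939*(1/4395) = 4517/2982 + 2939/4395 = 9538771/4368630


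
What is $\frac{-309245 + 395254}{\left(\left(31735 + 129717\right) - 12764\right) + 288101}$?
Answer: $\frac{86009}{436789} \approx 0.19691$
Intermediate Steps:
$\frac{-309245 + 395254}{\left(\left(31735 + 129717\right) - 12764\right) + 288101} = \frac{86009}{\left(161452 - 12764\right) + 288101} = \frac{86009}{148688 + 288101} = \frac{86009}{436789}$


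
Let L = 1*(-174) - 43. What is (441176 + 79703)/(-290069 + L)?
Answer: -520879/290286 ≈ -1.7944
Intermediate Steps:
L = -217 (L = -174 - 43 = -217)
(441176 + 79703)/(-290069 + L) = (441176 + 79703)/(-290069 - 217) = 520879/(-290286) = 520879*(-1/290286) = -520879/290286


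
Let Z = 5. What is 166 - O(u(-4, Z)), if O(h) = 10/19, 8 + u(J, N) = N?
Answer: 3144/19 ≈ 165.47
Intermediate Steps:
u(J, N) = -8 + N
O(h) = 10/19 (O(h) = 10*(1/19) = 10/19)
166 - O(u(-4, Z)) = 166 - 1*10/19 = 166 - 10/19 = 3144/19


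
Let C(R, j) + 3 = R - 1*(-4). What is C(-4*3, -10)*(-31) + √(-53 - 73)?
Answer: 341 + 3*I*√14 ≈ 341.0 + 11.225*I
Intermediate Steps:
C(R, j) = 1 + R (C(R, j) = -3 + (R - 1*(-4)) = -3 + (R + 4) = -3 + (4 + R) = 1 + R)
C(-4*3, -10)*(-31) + √(-53 - 73) = (1 - 4*3)*(-31) + √(-53 - 73) = (1 - 12)*(-31) + √(-126) = -11*(-31) + 3*I*√14 = 341 + 3*I*√14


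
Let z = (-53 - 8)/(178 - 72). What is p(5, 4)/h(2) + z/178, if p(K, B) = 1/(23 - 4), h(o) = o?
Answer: 8275/358492 ≈ 0.023083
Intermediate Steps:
p(K, B) = 1/19
z = -61/106 ≈ -0.57547
p(5, 4)/h(2) + z/178 = (1/19)/2 - 61/106/178 = (1/19)*(½) - 61/106*1/178 = 1/38 - 61/18868 = 8275/358492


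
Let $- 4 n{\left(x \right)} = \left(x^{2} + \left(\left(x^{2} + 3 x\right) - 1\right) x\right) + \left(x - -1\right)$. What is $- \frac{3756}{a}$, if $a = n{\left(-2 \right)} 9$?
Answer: $\frac{5008}{27} \approx 185.48$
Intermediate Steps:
$n{\left(x \right)} = - \frac{1}{4} - \frac{x}{4} - \frac{x^{2}}{4} - \frac{x \left(-1 + x^{2} + 3 x\right)}{4}$ ($n{\left(x \right)} = - \frac{\left(x^{2} + \left(\left(x^{2} + 3 x\right) - 1\right) x\right) + \left(x - -1\right)}{4} = - \frac{\left(x^{2} + \left(-1 + x^{2} + 3 x\right) x\right) + \left(x + 1\right)}{4} = - \frac{\left(x^{2} + x \left(-1 + x^{2} + 3 x\right)\right) + \left(1 + x\right)}{4} = - \frac{1 + x + x^{2} + x \left(-1 + x^{2} + 3 x\right)}{4} = - \frac{1}{4} - \frac{x}{4} - \frac{x^{2}}{4} - \frac{x \left(-1 + x^{2} + 3 x\right)}{4}$)
$a = - \frac{81}{4}$ ($a = \left(- \frac{1}{4} - \left(-2\right)^{2} - \frac{\left(-2\right)^{3}}{4}\right) 9 = \left(- \frac{1}{4} - 4 - -2\right) 9 = \left(- \frac{1}{4} - 4 + 2\right) 9 = \left(- \frac{9}{4}\right) 9 = - \frac{81}{4} \approx -20.25$)
$- \frac{3756}{a} = - \frac{3756}{- \frac{81}{4}} = \left(-3756\right) \left(- \frac{4}{81}\right) = \frac{5008}{27}$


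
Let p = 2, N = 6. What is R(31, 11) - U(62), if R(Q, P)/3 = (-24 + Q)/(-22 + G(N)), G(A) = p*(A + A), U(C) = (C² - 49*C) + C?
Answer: -1715/2 ≈ -857.50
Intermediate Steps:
U(C) = C² - 48*C
G(A) = 4*A (G(A) = 2*(A + A) = 2*(2*A) = 4*A)
R(Q, P) = -36 + 3*Q/2 (R(Q, P) = 3*((-24 + Q)/(-22 + 4*6)) = 3*((-24 + Q)/(-22 + 24)) = 3*((-24 + Q)/2) = 3*((-24 + Q)*(½)) = 3*(-12 + Q/2) = -36 + 3*Q/2)
R(31, 11) - U(62) = (-36 + (3/2)*31) - 62*(-48 + 62) = (-36 + 93/2) - 62*14 = 21/2 - 1*868 = 21/2 - 868 = -1715/2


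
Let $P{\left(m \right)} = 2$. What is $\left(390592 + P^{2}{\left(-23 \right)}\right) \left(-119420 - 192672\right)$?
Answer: $-121901886832$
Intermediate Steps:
$\left(390592 + P^{2}{\left(-23 \right)}\right) \left(-119420 - 192672\right) = \left(390592 + 2^{2}\right) \left(-119420 - 192672\right) = \left(390592 + 4\right) \left(-312092\right) = 390596 \left(-312092\right) = -121901886832$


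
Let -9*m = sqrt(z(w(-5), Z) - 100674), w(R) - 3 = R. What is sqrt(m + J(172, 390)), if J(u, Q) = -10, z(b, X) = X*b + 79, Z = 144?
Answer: sqrt(-90 - I*sqrt(100883))/3 ≈ 3.6524 - 4.8312*I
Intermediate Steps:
w(R) = 3 + R
z(b, X) = 79 + X*b
m = -I*sqrt(100883)/9 (m = -sqrt((79 + 144*(3 - 5)) - 100674)/9 = -sqrt((79 + 144*(-2)) - 100674)/9 = -sqrt((79 - 288) - 100674)/9 = -sqrt(-209 - 100674)/9 = -I*sqrt(100883)/9 ≈ -35.291*I)
sqrt(m + J(172, 390)) = sqrt(-I*sqrt(100883)/9 - 10) = sqrt(-10 - I*sqrt(100883)/9)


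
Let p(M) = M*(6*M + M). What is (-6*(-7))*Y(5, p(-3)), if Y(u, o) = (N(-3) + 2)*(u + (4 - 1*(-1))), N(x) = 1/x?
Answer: 700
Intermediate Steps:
p(M) = 7*M**2 (p(M) = M*(7*M) = 7*M**2)
Y(u, o) = 25/3 + 5*u/3 (Y(u, o) = (1/(-3) + 2)*(u + (4 - 1*(-1))) = (-1/3 + 2)*(u + (4 + 1)) = 5*(u + 5)/3 = 5*(5 + u)/3 = 25/3 + 5*u/3)
(-6*(-7))*Y(5, p(-3)) = (-6*(-7))*(25/3 + (5/3)*5) = 42*(25/3 + 25/3) = 42*(50/3) = 700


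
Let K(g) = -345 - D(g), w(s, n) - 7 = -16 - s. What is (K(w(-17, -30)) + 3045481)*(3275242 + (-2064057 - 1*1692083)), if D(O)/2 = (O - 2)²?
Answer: -1464365187472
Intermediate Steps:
w(s, n) = -9 - s (w(s, n) = 7 + (-16 - s) = -9 - s)
D(O) = 2*(-2 + O)² (D(O) = 2*(O - 2)² = 2*(-2 + O)²)
K(g) = -345 - 2*(-2 + g)²
(K(w(-17, -30)) + 3045481)*(3275242 + (-2064057 - 1*1692083)) = ((-345 - 2*(-2 + (-9 - 1*(-17)))²) + 3045481)*(3275242 + (-2064057 - 1*1692083)) = ((-345 - 2*(-2 + (-9 + 17))²) + 3045481)*(3275242 + (-2064057 - 1692083)) = ((-345 - 2*(-2 + 8)²) + 3045481)*(3275242 - 3756140) = ((-345 - 2*6²) + 3045481)*(-480898) = ((-345 - 2*36) + 3045481)*(-480898) = ((-345 - 72) + 3045481)*(-480898) = (-417 + 3045481)*(-480898) = 3045064*(-480898) = -1464365187472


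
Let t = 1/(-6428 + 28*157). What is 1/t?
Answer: -2032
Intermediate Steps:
t = -1/2032 (t = 1/(-6428 + 4396) = 1/(-2032) = -1/2032 ≈ -0.00049213)
1/t = 1/(-1/2032) = -2032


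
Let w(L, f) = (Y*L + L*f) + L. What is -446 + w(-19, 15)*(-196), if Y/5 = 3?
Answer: 114998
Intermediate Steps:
Y = 15 (Y = 5*3 = 15)
w(L, f) = 16*L + L*f (w(L, f) = (15*L + L*f) + L = 16*L + L*f)
-446 + w(-19, 15)*(-196) = -446 - 19*(16 + 15)*(-196) = -446 - 19*31*(-196) = -446 - 589*(-196) = -446 + 115444 = 114998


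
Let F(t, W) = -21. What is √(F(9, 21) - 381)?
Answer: I*√402 ≈ 20.05*I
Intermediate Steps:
√(F(9, 21) - 381) = √(-21 - 381) = √(-402) = I*√402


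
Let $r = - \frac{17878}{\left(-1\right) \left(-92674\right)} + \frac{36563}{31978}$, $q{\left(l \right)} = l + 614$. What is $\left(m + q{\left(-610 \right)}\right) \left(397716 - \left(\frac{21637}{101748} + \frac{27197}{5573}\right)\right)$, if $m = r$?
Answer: $\frac{1654275392815897010609431}{840222167595835944} \approx 1.9689 \cdot 10^{6}$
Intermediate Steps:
$q{\left(l \right)} = 614 + l$
$r = \frac{1408368389}{1481764586}$ ($r = - \frac{17878}{92674} + 36563 \cdot \frac{1}{31978} = \left(-17878\right) \frac{1}{92674} + \frac{36563}{31978} = - \frac{8939}{46337} + \frac{36563}{31978} = \frac{1408368389}{1481764586} \approx 0.95047$)
$m = \frac{1408368389}{1481764586} \approx 0.95047$
$\left(m + q{\left(-610 \right)}\right) \left(397716 - \left(\frac{21637}{101748} + \frac{27197}{5573}\right)\right) = \left(\frac{1408368389}{1481764586} + \left(614 - 610\right)\right) \left(397716 - \left(\frac{21637}{101748} + \frac{27197}{5573}\right)\right) = \left(\frac{1408368389}{1481764586} + 4\right) \left(397716 - \frac{2887823357}{567041604}\right) = \frac{7335426733 \left(397716 - \frac{2887823357}{567041604}\right)}{1481764586} = \frac{7335426733}{1481764586} \cdot \frac{225518630753107}{567041604} = \frac{1654275392815897010609431}{840222167595835944}$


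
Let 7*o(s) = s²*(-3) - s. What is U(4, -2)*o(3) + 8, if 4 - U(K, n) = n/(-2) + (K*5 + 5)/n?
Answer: -409/7 ≈ -58.429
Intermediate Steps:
o(s) = -3*s²/7 - s/7 (o(s) = (s²*(-3) - s)/7 = (-3*s² - s)/7 = (-s - 3*s²)/7 = -3*s²/7 - s/7)
U(K, n) = 4 + n/2 - (5 + 5*K)/n (U(K, n) = 4 - (n/(-2) + (K*5 + 5)/n) = 4 - (n*(-½) + (5*K + 5)/n) = 4 - (-n/2 + (5 + 5*K)/n) = 4 + (n/2 - (5 + 5*K)/n) = 4 + n/2 - (5 + 5*K)/n)
U(4, -2)*o(3) + 8 = ((½)*(-10 - 10*4 - 2*(8 - 2))/(-2))*(-⅐*3*(1 + 3*3)) + 8 = ((½)*(-½)*(-10 - 40 - 2*6))*(-⅐*3*(1 + 9)) + 8 = ((½)*(-½)*(-10 - 40 - 12))*(-⅐*3*10) + 8 = ((½)*(-½)*(-62))*(-30/7) + 8 = (31/2)*(-30/7) + 8 = -465/7 + 8 = -409/7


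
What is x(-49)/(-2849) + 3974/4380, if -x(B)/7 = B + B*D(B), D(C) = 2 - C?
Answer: -4771411/891330 ≈ -5.3531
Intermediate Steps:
x(B) = -7*B - 7*B*(2 - B) (x(B) = -7*(B + B*(2 - B)) = -7*B - 7*B*(2 - B))
x(-49)/(-2849) + 3974/4380 = (7*(-49)*(-3 - 49))/(-2849) + 3974/4380 = (7*(-49)*(-52))*(-1/2849) + 3974*(1/4380) = 17836*(-1/2849) + 1987/2190 = -2548/407 + 1987/2190 = -4771411/891330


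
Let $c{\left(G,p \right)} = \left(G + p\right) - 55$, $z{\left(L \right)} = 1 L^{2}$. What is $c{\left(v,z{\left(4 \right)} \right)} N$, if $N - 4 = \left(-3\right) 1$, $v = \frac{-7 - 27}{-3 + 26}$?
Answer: $- \frac{931}{23} \approx -40.478$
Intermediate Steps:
$v = - \frac{34}{23} \approx -1.4783$
$z{\left(L \right)} = L^{2}$
$c{\left(G,p \right)} = -55 + G + p$
$N = 1$ ($N = 4 - 3 = 1$)
$c{\left(v,z{\left(4 \right)} \right)} N = \left(-55 - \frac{34}{23} + 4^{2}\right) 1 = \left(-55 - \frac{34}{23} + 16\right) 1 = \left(- \frac{931}{23}\right) 1 = - \frac{931}{23}$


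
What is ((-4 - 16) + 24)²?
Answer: 16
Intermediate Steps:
((-4 - 16) + 24)² = (-20 + 24)² = 4² = 16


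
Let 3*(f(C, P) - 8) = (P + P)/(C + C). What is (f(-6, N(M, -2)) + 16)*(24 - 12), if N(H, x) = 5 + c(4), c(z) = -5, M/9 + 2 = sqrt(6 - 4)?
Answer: 288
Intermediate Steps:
M = -18 + 9*sqrt(2) (M = -18 + 9*sqrt(6 - 4) = -18 + 9*sqrt(2) ≈ -5.2721)
N(H, x) = 0 (N(H, x) = 5 - 5 = 0)
f(C, P) = 8 + P/(3*C) (f(C, P) = 8 + ((P + P)/(C + C))/3 = 8 + ((2*P)/((2*C)))/3 = 8 + ((2*P)*(1/(2*C)))/3 = 8 + (P/C)/3 = 8 + P/(3*C))
(f(-6, N(M, -2)) + 16)*(24 - 12) = ((8 + (1/3)*0/(-6)) + 16)*(24 - 12) = ((8 + (1/3)*0*(-1/6)) + 16)*12 = ((8 + 0) + 16)*12 = (8 + 16)*12 = 24*12 = 288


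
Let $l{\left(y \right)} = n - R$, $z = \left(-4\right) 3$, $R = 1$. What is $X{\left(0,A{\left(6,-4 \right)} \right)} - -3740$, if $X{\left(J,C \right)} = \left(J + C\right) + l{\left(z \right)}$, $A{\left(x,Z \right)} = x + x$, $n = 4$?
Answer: $3755$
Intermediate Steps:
$A{\left(x,Z \right)} = 2 x$
$z = -12$
$l{\left(y \right)} = 3$ ($l{\left(y \right)} = 4 - 1 = 3$)
$X{\left(J,C \right)} = 3 + C + J$ ($X{\left(J,C \right)} = \left(J + C\right) + 3 = \left(C + J\right) + 3 = 3 + C + J$)
$X{\left(0,A{\left(6,-4 \right)} \right)} - -3740 = \left(3 + 2 \cdot 6 + 0\right) - -3740 = \left(3 + 12 + 0\right) + 3740 = 15 + 3740 = 3755$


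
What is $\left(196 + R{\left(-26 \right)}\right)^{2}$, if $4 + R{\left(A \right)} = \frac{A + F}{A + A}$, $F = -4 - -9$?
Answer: $\frac{100100025}{2704} \approx 37019.0$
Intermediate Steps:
$F = 5$ ($F = -4 + 9 = 5$)
$R{\left(A \right)} = -4 + \frac{5 + A}{2 A}$ ($R{\left(A \right)} = -4 + \frac{A + 5}{A + A} = -4 + \frac{5 + A}{2 A}$)
$\left(196 + R{\left(-26 \right)}\right)^{2} = \left(196 + \frac{5 - -182}{2 \left(-26\right)}\right)^{2} = \left(196 + \frac{1}{2} \left(- \frac{1}{26}\right) \left(5 + 182\right)\right)^{2} = \left(196 + \frac{1}{2} \left(- \frac{1}{26}\right) 187\right)^{2} = \left(196 - \frac{187}{52}\right)^{2} = \left(\frac{10005}{52}\right)^{2} = \frac{100100025}{2704}$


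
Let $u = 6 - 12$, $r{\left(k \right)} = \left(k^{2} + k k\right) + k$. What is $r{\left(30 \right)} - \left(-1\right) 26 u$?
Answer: $1674$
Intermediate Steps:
$r{\left(k \right)} = k + 2 k^{2}$ ($r{\left(k \right)} = \left(k^{2} + k^{2}\right) + k = 2 k^{2} + k = k + 2 k^{2}$)
$u = -6$ ($u = 6 - 12 = -6$)
$r{\left(30 \right)} - \left(-1\right) 26 u = 30 \left(1 + 2 \cdot 30\right) - \left(-1\right) 26 \left(-6\right) = 30 \left(1 + 60\right) - \left(-26\right) \left(-6\right) = 30 \cdot 61 - 156 = 1830 - 156 = 1674$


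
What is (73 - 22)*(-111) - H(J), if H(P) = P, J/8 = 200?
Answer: -7261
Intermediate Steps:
J = 1600 (J = 8*200 = 1600)
(73 - 22)*(-111) - H(J) = (73 - 22)*(-111) - 1*1600 = 51*(-111) - 1600 = -5661 - 1600 = -7261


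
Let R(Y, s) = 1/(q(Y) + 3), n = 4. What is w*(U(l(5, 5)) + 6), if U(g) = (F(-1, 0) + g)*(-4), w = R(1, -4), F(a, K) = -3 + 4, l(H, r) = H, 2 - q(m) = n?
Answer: -18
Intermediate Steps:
q(m) = -2 (q(m) = 2 - 1*4 = 2 - 4 = -2)
F(a, K) = 1
R(Y, s) = 1 (R(Y, s) = 1/(-2 + 3) = 1/1 = 1)
w = 1
U(g) = -4 - 4*g (U(g) = (1 + g)*(-4) = -4 - 4*g)
w*(U(l(5, 5)) + 6) = 1*((-4 - 4*5) + 6) = 1*((-4 - 20) + 6) = 1*(-24 + 6) = 1*(-18) = -18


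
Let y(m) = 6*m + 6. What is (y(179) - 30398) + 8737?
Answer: -20581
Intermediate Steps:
y(m) = 6 + 6*m
(y(179) - 30398) + 8737 = ((6 + 6*179) - 30398) + 8737 = ((6 + 1074) - 30398) + 8737 = (1080 - 30398) + 8737 = -29318 + 8737 = -20581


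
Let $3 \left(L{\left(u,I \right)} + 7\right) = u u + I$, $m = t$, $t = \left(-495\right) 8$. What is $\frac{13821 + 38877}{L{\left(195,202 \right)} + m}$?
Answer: $\frac{79047}{13163} \approx 6.0052$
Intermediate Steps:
$t = -3960$
$m = -3960$
$L{\left(u,I \right)} = -7 + \frac{I}{3} + \frac{u^{2}}{3}$ ($L{\left(u,I \right)} = -7 + \frac{u u + I}{3} = -7 + \frac{u^{2} + I}{3} = -7 + \frac{I + u^{2}}{3} = -7 + \left(\frac{I}{3} + \frac{u^{2}}{3}\right) = -7 + \frac{I}{3} + \frac{u^{2}}{3}$)
$\frac{13821 + 38877}{L{\left(195,202 \right)} + m} = \frac{13821 + 38877}{\left(-7 + \frac{1}{3} \cdot 202 + \frac{195^{2}}{3}\right) - 3960} = \frac{52698}{\left(-7 + \frac{202}{3} + \frac{1}{3} \cdot 38025\right) - 3960} = \frac{52698}{\left(-7 + \frac{202}{3} + 12675\right) - 3960} = \frac{52698}{\frac{38206}{3} - 3960} = \frac{52698}{\frac{26326}{3}} = 52698 \cdot \frac{3}{26326} = \frac{79047}{13163}$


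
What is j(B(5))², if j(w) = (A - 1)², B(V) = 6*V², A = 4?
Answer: 81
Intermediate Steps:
j(w) = 9 (j(w) = (4 - 1)² = 3² = 9)
j(B(5))² = 9² = 81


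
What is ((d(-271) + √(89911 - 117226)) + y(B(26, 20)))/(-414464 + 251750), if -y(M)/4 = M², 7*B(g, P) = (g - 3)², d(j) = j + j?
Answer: 331/2303 - I*√3035/54238 ≈ 0.14373 - 0.0010157*I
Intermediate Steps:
d(j) = 2*j
B(g, P) = (-3 + g)²/7 (B(g, P) = (g - 3)²/7 = (-3 + g)²/7)
y(M) = -4*M²
((d(-271) + √(89911 - 117226)) + y(B(26, 20)))/(-414464 + 251750) = ((2*(-271) + √(89911 - 117226)) - 4*(-3 + 26)⁴/49)/(-414464 + 251750) = ((-542 + √(-27315)) - 4*((⅐)*23²)²)/(-162714) = ((-542 + 3*I*√3035) - 4*((⅐)*529)²)*(-1/162714) = ((-542 + 3*I*√3035) - 4*(529/7)²)*(-1/162714) = ((-542 + 3*I*√3035) - 4*279841/49)*(-1/162714) = ((-542 + 3*I*√3035) - 1119364/49)*(-1/162714) = (-1145922/49 + 3*I*√3035)*(-1/162714) = 331/2303 - I*√3035/54238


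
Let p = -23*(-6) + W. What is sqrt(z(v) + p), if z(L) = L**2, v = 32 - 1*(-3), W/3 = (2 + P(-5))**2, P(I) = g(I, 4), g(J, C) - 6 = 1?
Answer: sqrt(1606) ≈ 40.075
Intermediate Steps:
g(J, C) = 7 (g(J, C) = 6 + 1 = 7)
P(I) = 7
W = 243 (W = 3*(2 + 7)**2 = 3*9**2 = 3*81 = 243)
v = 35 (v = 32 + 3 = 35)
p = 381 (p = -23*(-6) + 243 = 138 + 243 = 381)
sqrt(z(v) + p) = sqrt(35**2 + 381) = sqrt(1225 + 381) = sqrt(1606)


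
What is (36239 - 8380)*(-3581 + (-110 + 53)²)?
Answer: -9249188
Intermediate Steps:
(36239 - 8380)*(-3581 + (-110 + 53)²) = 27859*(-3581 + (-57)²) = 27859*(-3581 + 3249) = 27859*(-332) = -9249188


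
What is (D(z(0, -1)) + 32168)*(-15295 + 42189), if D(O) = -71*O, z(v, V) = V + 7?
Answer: 853669348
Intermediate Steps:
z(v, V) = 7 + V
(D(z(0, -1)) + 32168)*(-15295 + 42189) = (-71*(7 - 1) + 32168)*(-15295 + 42189) = (-71*6 + 32168)*26894 = (-426 + 32168)*26894 = 31742*26894 = 853669348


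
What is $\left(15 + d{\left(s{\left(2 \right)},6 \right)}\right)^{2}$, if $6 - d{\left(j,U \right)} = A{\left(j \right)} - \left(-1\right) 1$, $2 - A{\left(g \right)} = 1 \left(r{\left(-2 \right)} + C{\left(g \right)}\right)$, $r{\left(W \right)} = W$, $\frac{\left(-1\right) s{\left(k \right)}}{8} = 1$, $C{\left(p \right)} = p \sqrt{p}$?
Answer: $256 \left(1 - i \sqrt{2}\right)^{2} \approx -256.0 - 724.08 i$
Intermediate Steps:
$C{\left(p \right)} = p^{\frac{3}{2}}$
$s{\left(k \right)} = -8$ ($s{\left(k \right)} = \left(-8\right) 1 = -8$)
$A{\left(g \right)} = 4 - g^{\frac{3}{2}}$ ($A{\left(g \right)} = 2 - 1 \left(-2 + g^{\frac{3}{2}}\right) = 2 - \left(-2 + g^{\frac{3}{2}}\right) = 4 - g^{\frac{3}{2}}$)
$d{\left(j,U \right)} = 1 + j^{\frac{3}{2}}$ ($d{\left(j,U \right)} = 6 - \left(\left(4 - j^{\frac{3}{2}}\right) - \left(-1\right) 1\right) = 6 - \left(\left(4 - j^{\frac{3}{2}}\right) - -1\right) = 6 - \left(\left(4 - j^{\frac{3}{2}}\right) + 1\right) = 6 - \left(5 - j^{\frac{3}{2}}\right) = 6 + \left(-5 + j^{\frac{3}{2}}\right) = 1 + j^{\frac{3}{2}}$)
$\left(15 + d{\left(s{\left(2 \right)},6 \right)}\right)^{2} = \left(15 + \left(1 + \left(-8\right)^{\frac{3}{2}}\right)\right)^{2} = \left(15 + \left(1 - 16 i \sqrt{2}\right)\right)^{2} = \left(16 - 16 i \sqrt{2}\right)^{2}$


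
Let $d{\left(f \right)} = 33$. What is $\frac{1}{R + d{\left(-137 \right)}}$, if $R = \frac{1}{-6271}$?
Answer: $\frac{6271}{206942} \approx 0.030303$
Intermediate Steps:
$R = - \frac{1}{6271} \approx -0.00015946$
$\frac{1}{R + d{\left(-137 \right)}} = \frac{1}{- \frac{1}{6271} + 33} = \frac{1}{\frac{206942}{6271}} = \frac{6271}{206942}$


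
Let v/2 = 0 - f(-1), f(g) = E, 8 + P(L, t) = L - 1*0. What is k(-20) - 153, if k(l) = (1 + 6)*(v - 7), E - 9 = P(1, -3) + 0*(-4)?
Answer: -230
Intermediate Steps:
P(L, t) = -8 + L (P(L, t) = -8 + (L - 1*0) = -8 + (L + 0) = -8 + L)
E = 2 (E = 9 + ((-8 + 1) + 0*(-4)) = 9 + (-7 + 0) = 9 - 7 = 2)
f(g) = 2
v = -4 (v = 2*(0 - 1*2) = 2*(0 - 2) = 2*(-2) = -4)
k(l) = -77 (k(l) = (1 + 6)*(-4 - 7) = 7*(-11) = -77)
k(-20) - 153 = -77 - 153 = -230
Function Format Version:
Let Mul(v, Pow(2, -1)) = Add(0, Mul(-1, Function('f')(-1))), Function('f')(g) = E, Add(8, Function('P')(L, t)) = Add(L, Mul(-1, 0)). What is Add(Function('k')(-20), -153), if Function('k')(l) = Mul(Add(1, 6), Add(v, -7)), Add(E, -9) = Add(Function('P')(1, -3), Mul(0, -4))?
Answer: -230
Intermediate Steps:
Function('P')(L, t) = Add(-8, L) (Function('P')(L, t) = Add(-8, Add(L, Mul(-1, 0))) = Add(-8, Add(L, 0)) = Add(-8, L))
E = 2 (E = Add(9, Add(Add(-8, 1), Mul(0, -4))) = Add(9, Add(-7, 0)) = Add(9, -7) = 2)
Function('f')(g) = 2
v = -4 (v = Mul(2, Add(0, Mul(-1, 2))) = Mul(2, Add(0, -2)) = Mul(2, -2) = -4)
Function('k')(l) = -77 (Function('k')(l) = Mul(Add(1, 6), Add(-4, -7)) = Mul(7, -11) = -77)
Add(Function('k')(-20), -153) = Add(-77, -153) = -230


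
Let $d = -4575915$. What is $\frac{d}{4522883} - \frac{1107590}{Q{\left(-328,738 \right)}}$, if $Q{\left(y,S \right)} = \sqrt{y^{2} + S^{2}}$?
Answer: $- \frac{4575915}{4522883} - \frac{553795 \sqrt{97}}{3977} \approx -1372.5$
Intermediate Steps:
$Q{\left(y,S \right)} = \sqrt{S^{2} + y^{2}}$
$\frac{d}{4522883} - \frac{1107590}{Q{\left(-328,738 \right)}} = - \frac{4575915}{4522883} - \frac{1107590}{\sqrt{738^{2} + \left(-328\right)^{2}}} = \left(-4575915\right) \frac{1}{4522883} - \frac{1107590}{\sqrt{544644 + 107584}} = - \frac{4575915}{4522883} - \frac{1107590}{\sqrt{652228}} = - \frac{4575915}{4522883} - \frac{1107590}{82 \sqrt{97}} = - \frac{4575915}{4522883} - 1107590 \frac{\sqrt{97}}{7954} = - \frac{4575915}{4522883} - \frac{553795 \sqrt{97}}{3977}$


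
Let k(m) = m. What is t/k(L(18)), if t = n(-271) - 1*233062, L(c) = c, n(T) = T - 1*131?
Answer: -116732/9 ≈ -12970.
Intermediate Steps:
n(T) = -131 + T (n(T) = T - 131 = -131 + T)
t = -233464 (t = (-131 - 271) - 1*233062 = -402 - 233062 = -233464)
t/k(L(18)) = -233464/18 = -233464*1/18 = -116732/9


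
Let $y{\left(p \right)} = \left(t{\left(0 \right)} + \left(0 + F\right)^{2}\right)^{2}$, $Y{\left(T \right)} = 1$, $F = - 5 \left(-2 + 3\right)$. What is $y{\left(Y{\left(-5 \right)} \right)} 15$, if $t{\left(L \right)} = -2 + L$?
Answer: $7935$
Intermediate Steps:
$F = -5$ ($F = \left(-5\right) 1 = -5$)
$y{\left(p \right)} = 529$ ($y{\left(p \right)} = \left(\left(-2 + 0\right) + \left(0 - 5\right)^{2}\right)^{2} = \left(-2 + \left(-5\right)^{2}\right)^{2} = \left(-2 + 25\right)^{2} = 23^{2} = 529$)
$y{\left(Y{\left(-5 \right)} \right)} 15 = 529 \cdot 15 = 7935$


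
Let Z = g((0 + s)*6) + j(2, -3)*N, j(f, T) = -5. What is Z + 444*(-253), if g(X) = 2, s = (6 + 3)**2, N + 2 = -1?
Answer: -112315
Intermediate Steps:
N = -3 (N = -2 - 1 = -3)
s = 81 (s = 9**2 = 81)
Z = 17 (Z = 2 - 5*(-3) = 2 + 15 = 17)
Z + 444*(-253) = 17 + 444*(-253) = 17 - 112332 = -112315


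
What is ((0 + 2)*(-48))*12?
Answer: -1152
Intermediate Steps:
((0 + 2)*(-48))*12 = (2*(-48))*12 = -96*12 = -1152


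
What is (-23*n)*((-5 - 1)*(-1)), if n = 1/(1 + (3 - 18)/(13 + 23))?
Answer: -1656/7 ≈ -236.57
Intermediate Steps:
n = 12/7 (n = 1/(1 - 15/36) = 1/(1 - 15*1/36) = 1/(1 - 5/12) = 1/(7/12) = 12/7 ≈ 1.7143)
(-23*n)*((-5 - 1)*(-1)) = (-23*12/7)*((-5 - 1)*(-1)) = -(-1656)*(-1)/7 = -276/7*6 = -1656/7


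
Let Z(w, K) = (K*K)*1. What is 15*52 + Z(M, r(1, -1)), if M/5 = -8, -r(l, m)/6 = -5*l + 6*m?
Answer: 5136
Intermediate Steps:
r(l, m) = -36*m + 30*l (r(l, m) = -6*(-5*l + 6*m) = -36*m + 30*l)
M = -40 (M = 5*(-8) = -40)
Z(w, K) = K² (Z(w, K) = K²*1 = K²)
15*52 + Z(M, r(1, -1)) = 15*52 + (-36*(-1) + 30*1)² = 780 + (36 + 30)² = 780 + 66² = 780 + 4356 = 5136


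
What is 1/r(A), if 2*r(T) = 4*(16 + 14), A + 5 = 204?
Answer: 1/60 ≈ 0.016667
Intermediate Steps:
A = 199 (A = -5 + 204 = 199)
r(T) = 60 (r(T) = (4*(16 + 14))/2 = (4*30)/2 = (½)*120 = 60)
1/r(A) = 1/60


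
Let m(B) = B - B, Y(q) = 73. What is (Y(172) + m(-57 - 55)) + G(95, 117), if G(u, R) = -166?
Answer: -93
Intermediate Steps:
m(B) = 0
(Y(172) + m(-57 - 55)) + G(95, 117) = (73 + 0) - 166 = 73 - 166 = -93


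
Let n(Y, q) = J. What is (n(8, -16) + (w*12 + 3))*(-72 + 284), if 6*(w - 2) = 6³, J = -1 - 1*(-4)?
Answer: 97944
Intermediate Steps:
J = 3 (J = -1 + 4 = 3)
n(Y, q) = 3
w = 38 (w = 2 + (⅙)*6³ = 2 + (⅙)*216 = 2 + 36 = 38)
(n(8, -16) + (w*12 + 3))*(-72 + 284) = (3 + (38*12 + 3))*(-72 + 284) = (3 + (456 + 3))*212 = (3 + 459)*212 = 462*212 = 97944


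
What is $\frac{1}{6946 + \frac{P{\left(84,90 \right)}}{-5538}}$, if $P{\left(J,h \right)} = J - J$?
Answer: $\frac{1}{6946} \approx 0.00014397$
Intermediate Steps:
$P{\left(J,h \right)} = 0$
$\frac{1}{6946 + \frac{P{\left(84,90 \right)}}{-5538}} = \frac{1}{6946 + \frac{0}{-5538}} = \frac{1}{6946 + 0 \left(- \frac{1}{5538}\right)} = \frac{1}{6946 + 0} = \frac{1}{6946}$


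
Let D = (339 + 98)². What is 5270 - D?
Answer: -185699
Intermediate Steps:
D = 190969 (D = 437² = 190969)
5270 - D = 5270 - 1*190969 = 5270 - 190969 = -185699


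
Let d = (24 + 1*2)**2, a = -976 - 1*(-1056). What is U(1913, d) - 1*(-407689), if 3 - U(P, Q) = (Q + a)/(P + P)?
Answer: 779914418/1913 ≈ 4.0769e+5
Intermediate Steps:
a = 80 (a = -976 + 1056 = 80)
d = 676 (d = (24 + 2)**2 = 26**2 = 676)
U(P, Q) = 3 - (80 + Q)/(2*P) (U(P, Q) = 3 - (Q + 80)/(P + P) = 3 - (80 + Q)/(2*P))
U(1913, d) - 1*(-407689) = (1/2)*(-80 - 1*676 + 6*1913)/1913 - 1*(-407689) = (1/2)*(1/1913)*(-80 - 676 + 11478) + 407689 = (1/2)*(1/1913)*10722 + 407689 = 5361/1913 + 407689 = 779914418/1913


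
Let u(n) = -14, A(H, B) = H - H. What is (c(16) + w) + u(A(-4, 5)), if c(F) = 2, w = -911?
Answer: -923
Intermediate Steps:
A(H, B) = 0
(c(16) + w) + u(A(-4, 5)) = (2 - 911) - 14 = -909 - 14 = -923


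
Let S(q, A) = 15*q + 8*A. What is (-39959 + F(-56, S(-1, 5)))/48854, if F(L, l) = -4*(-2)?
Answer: -39951/48854 ≈ -0.81776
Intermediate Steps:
S(q, A) = 8*A + 15*q
F(L, l) = 8
(-39959 + F(-56, S(-1, 5)))/48854 = (-39959 + 8)/48854 = -39951*1/48854 = -39951/48854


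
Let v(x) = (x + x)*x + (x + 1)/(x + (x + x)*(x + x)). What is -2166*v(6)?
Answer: -3901327/25 ≈ -1.5605e+5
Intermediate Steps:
v(x) = 2*x**2 + (1 + x)/(x + 4*x**2) (v(x) = (2*x)*x + (1 + x)/(x + (2*x)*(2*x)) = 2*x**2 + (1 + x)/(x + 4*x**2))
-2166*v(6) = -2166*(1 + 6 + 2*6**3 + 8*6**4)/(6*(1 + 4*6)) = -361*(1 + 6 + 2*216 + 8*1296)/(1 + 24) = -361*(1 + 6 + 432 + 10368)/25 = -361*10807/25 = -2166*10807/150 = -3901327/25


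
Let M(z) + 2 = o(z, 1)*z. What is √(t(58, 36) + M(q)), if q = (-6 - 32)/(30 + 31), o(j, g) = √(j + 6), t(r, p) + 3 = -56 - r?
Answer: √(-442799 - 76*√5002)/61 ≈ 10.975*I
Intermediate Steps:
t(r, p) = -59 - r (t(r, p) = -3 + (-56 - r) = -59 - r)
o(j, g) = √(6 + j)
q = -38/61 ≈ -0.62295
M(z) = -2 + z*√(6 + z) (M(z) = -2 + √(6 + z)*z = -2 + z*√(6 + z))
√(t(58, 36) + M(q)) = √((-59 - 1*58) + (-2 - 38*√(6 - 38/61)/61)) = √((-59 - 58) + (-2 - 76*√5002/3721)) = √(-117 + (-2 - 76*√5002/3721)) = √(-119 - 76*√5002/3721)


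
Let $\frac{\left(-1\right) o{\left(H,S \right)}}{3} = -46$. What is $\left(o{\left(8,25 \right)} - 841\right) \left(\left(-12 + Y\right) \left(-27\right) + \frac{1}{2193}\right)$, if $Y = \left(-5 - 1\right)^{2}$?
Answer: $\frac{999007289}{2193} \approx 4.5554 \cdot 10^{5}$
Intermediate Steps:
$o{\left(H,S \right)} = 138$ ($o{\left(H,S \right)} = \left(-3\right) \left(-46\right) = 138$)
$Y = 36$ ($Y = \left(-6\right)^{2} = 36$)
$\left(o{\left(8,25 \right)} - 841\right) \left(\left(-12 + Y\right) \left(-27\right) + \frac{1}{2193}\right) = \left(138 - 841\right) \left(\left(-12 + 36\right) \left(-27\right) + \frac{1}{2193}\right) = - 703 \left(24 \left(-27\right) + \frac{1}{2193}\right) = - 703 \left(-648 + \frac{1}{2193}\right) = \left(-703\right) \left(- \frac{1421063}{2193}\right) = \frac{999007289}{2193}$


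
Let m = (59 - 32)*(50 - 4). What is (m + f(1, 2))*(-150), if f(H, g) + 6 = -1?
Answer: -185250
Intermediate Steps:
f(H, g) = -7 (f(H, g) = -6 - 1 = -7)
m = 1242 (m = 27*46 = 1242)
(m + f(1, 2))*(-150) = (1242 - 7)*(-150) = 1235*(-150) = -185250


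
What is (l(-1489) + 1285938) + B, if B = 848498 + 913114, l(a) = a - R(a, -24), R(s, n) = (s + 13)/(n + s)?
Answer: 4608688817/1513 ≈ 3.0461e+6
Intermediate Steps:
R(s, n) = (13 + s)/(n + s)
l(a) = a - (13 + a)/(-24 + a)
B = 1761612
(l(-1489) + 1285938) + B = ((-13 - 1*(-1489) - 1489*(-24 - 1489))/(-24 - 1489) + 1285938) + 1761612 = ((-13 + 1489 - 1489*(-1513))/(-1513) + 1285938) + 1761612 = (-(-13 + 1489 + 2252857)/1513 + 1285938) + 1761612 = (-1/1513*2254333 + 1285938) + 1761612 = (-2254333/1513 + 1285938) + 1761612 = 1943369861/1513 + 1761612 = 4608688817/1513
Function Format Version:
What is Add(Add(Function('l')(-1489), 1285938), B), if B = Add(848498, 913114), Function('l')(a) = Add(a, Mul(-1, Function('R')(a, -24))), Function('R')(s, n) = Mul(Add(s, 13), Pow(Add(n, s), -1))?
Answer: Rational(4608688817, 1513) ≈ 3.0461e+6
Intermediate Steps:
Function('R')(s, n) = Mul(Pow(Add(n, s), -1), Add(13, s)) (Function('R')(s, n) = Mul(Add(13, s), Pow(Add(n, s), -1)) = Mul(Pow(Add(n, s), -1), Add(13, s)))
Function('l')(a) = Add(a, Mul(-1, Pow(Add(-24, a), -1), Add(13, a))) (Function('l')(a) = Add(a, Mul(-1, Mul(Pow(Add(-24, a), -1), Add(13, a)))) = Add(a, Mul(-1, Pow(Add(-24, a), -1), Add(13, a))))
B = 1761612
Add(Add(Function('l')(-1489), 1285938), B) = Add(Add(Mul(Pow(Add(-24, -1489), -1), Add(-13, Mul(-1, -1489), Mul(-1489, Add(-24, -1489)))), 1285938), 1761612) = Add(Add(Mul(Pow(-1513, -1), Add(-13, 1489, Mul(-1489, -1513))), 1285938), 1761612) = Add(Add(Mul(Rational(-1, 1513), Add(-13, 1489, 2252857)), 1285938), 1761612) = Add(Add(Mul(Rational(-1, 1513), 2254333), 1285938), 1761612) = Add(Add(Rational(-2254333, 1513), 1285938), 1761612) = Add(Rational(1943369861, 1513), 1761612) = Rational(4608688817, 1513)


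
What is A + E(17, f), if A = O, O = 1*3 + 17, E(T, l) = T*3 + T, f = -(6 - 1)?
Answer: 88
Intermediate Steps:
f = -5 (f = -1*5 = -5)
E(T, l) = 4*T (E(T, l) = 3*T + T = 4*T)
O = 20 (O = 3 + 17 = 20)
A = 20
A + E(17, f) = 20 + 4*17 = 20 + 68 = 88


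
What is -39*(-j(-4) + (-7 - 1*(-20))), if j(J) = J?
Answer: -663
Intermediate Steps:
-39*(-j(-4) + (-7 - 1*(-20))) = -39*(-1*(-4) + (-7 - 1*(-20))) = -39*(4 + (-7 + 20)) = -39*(4 + 13) = -39*17 = -663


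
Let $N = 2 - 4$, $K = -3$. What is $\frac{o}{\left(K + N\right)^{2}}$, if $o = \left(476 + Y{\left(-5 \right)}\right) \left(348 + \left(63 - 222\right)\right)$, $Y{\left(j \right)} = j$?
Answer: $\frac{89019}{25} \approx 3560.8$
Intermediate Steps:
$N = -2$
$o = 89019$ ($o = \left(476 - 5\right) \left(348 + \left(63 - 222\right)\right) = 471 \left(348 + \left(63 - 222\right)\right) = 471 \left(348 - 159\right) = 471 \cdot 189 = 89019$)
$\frac{o}{\left(K + N\right)^{2}} = \frac{1}{\left(-3 - 2\right)^{2}} \cdot 89019 = \frac{1}{\left(-5\right)^{2}} \cdot 89019 = \frac{1}{25} \cdot 89019 = \frac{89019}{25}$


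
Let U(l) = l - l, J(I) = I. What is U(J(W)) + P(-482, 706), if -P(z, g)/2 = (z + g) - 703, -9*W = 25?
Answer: 958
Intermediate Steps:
W = -25/9 (W = -1/9*25 = -25/9 ≈ -2.7778)
P(z, g) = 1406 - 2*g - 2*z (P(z, g) = -2*((z + g) - 703) = -2*((g + z) - 703) = -2*(-703 + g + z) = 1406 - 2*g - 2*z)
U(l) = 0
U(J(W)) + P(-482, 706) = 0 + (1406 - 2*706 - 2*(-482)) = 0 + (1406 - 1412 + 964) = 0 + 958 = 958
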